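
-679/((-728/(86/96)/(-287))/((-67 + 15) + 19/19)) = 20350309/1664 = 12229.75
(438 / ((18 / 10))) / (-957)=-730 / 2871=-0.25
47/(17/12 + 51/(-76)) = 63.04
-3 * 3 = -9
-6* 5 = -30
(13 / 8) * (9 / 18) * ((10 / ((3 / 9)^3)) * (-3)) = -5265 / 8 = -658.12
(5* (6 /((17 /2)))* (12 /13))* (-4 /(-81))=320 /1989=0.16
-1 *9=-9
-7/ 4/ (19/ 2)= -7/ 38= -0.18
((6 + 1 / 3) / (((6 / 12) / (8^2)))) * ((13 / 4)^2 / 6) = 12844 / 9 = 1427.11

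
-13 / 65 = -1 / 5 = -0.20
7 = 7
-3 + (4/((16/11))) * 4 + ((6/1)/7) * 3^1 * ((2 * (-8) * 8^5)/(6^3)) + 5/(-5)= -130925/21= -6234.52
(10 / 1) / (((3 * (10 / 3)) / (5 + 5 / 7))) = 40 / 7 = 5.71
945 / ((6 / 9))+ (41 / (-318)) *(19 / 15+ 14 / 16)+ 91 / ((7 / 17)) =62514623 / 38160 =1638.22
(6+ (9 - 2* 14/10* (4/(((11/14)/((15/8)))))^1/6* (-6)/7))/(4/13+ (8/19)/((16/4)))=17043/374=45.57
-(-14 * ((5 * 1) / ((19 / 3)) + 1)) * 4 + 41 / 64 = 122635 / 1216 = 100.85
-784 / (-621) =784 / 621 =1.26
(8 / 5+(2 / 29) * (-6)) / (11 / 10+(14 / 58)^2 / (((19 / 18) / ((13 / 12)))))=47386 / 46331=1.02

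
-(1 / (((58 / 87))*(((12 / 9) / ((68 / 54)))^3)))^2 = -1.60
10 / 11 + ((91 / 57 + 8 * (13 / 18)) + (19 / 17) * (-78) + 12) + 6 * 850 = 160943659 / 31977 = 5033.11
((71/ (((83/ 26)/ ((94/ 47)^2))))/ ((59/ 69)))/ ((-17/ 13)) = -6623448/ 83249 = -79.56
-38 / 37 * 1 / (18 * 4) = -19 / 1332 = -0.01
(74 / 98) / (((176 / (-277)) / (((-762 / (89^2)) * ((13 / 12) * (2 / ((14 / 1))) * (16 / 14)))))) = 16921099 / 836806124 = 0.02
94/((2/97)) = 4559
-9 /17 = -0.53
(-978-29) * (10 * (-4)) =40280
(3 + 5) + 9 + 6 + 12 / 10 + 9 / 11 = 1376 / 55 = 25.02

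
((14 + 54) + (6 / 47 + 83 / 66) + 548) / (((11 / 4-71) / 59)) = -533.71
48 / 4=12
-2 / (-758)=0.00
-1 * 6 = -6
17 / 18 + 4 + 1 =5.94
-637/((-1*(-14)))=-45.50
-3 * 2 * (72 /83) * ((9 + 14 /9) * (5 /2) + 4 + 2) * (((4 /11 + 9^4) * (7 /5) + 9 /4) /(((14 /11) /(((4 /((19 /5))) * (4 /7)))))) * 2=-113133435360 /77273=-1464074.58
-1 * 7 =-7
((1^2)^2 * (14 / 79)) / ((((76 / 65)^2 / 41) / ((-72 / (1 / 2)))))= -21826350 / 28519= -765.33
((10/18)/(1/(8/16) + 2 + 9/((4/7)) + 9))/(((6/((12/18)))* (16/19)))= 19/7452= 0.00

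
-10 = -10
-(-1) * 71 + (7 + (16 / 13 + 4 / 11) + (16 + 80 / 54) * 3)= 169934 / 1287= 132.04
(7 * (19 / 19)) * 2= 14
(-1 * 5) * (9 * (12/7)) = -540/7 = -77.14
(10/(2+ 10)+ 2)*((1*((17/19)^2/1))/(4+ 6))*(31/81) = 152303/1754460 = 0.09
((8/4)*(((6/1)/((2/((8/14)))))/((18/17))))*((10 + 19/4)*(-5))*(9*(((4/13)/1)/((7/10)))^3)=-962880000/5274997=-182.54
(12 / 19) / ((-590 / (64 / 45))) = -128 / 84075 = -0.00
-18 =-18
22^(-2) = 1 / 484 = 0.00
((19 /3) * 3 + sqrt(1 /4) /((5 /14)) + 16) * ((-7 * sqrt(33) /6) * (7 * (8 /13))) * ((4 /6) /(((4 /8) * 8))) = -1372 * sqrt(33) /45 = -175.15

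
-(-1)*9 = 9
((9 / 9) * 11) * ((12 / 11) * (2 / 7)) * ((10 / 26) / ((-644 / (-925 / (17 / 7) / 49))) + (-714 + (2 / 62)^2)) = -4101526994274 / 1675473709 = -2447.98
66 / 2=33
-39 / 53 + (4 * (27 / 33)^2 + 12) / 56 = -21267 / 44891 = -0.47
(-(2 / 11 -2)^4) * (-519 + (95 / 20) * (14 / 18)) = 742040000 / 131769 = 5631.37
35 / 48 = 0.73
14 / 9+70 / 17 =868 / 153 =5.67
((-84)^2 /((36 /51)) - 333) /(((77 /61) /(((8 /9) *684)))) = 358381344 /77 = 4654303.17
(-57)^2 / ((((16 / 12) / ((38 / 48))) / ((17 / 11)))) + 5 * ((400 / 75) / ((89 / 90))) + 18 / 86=4052765481 / 1347104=3008.50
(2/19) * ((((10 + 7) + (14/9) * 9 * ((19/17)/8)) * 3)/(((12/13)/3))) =50271/2584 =19.45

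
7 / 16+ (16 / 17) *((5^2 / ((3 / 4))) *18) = 153719 / 272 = 565.14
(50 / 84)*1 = 25 / 42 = 0.60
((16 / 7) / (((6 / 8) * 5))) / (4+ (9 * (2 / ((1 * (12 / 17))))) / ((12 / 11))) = 512 / 22995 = 0.02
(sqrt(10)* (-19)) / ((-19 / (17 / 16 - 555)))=-8863* sqrt(10) / 16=-1751.70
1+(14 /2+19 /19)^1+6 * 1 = 15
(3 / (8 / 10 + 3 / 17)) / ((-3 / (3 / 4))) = -255 / 332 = -0.77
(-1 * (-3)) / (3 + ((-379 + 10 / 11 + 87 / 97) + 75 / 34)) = -108834 / 13494985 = -0.01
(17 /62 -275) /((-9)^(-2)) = -1379673 /62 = -22252.79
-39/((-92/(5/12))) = 0.18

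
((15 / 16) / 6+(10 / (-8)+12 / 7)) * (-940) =-32665 / 56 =-583.30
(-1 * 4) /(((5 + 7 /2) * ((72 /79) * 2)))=-79 /306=-0.26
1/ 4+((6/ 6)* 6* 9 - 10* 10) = -45.75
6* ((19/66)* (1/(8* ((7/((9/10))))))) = 171/6160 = 0.03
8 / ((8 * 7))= 1 / 7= 0.14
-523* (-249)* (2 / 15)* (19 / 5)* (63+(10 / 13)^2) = 17727627874 / 4225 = 4195888.25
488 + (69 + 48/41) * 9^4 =18896005/41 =460878.17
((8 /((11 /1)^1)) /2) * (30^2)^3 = 265090909.09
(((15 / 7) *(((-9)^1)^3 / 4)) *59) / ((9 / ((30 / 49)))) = -1075275 / 686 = -1567.46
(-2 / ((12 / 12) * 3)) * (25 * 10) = -500 / 3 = -166.67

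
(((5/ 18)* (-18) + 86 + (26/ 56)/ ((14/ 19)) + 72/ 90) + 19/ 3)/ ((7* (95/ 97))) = 50627113/ 3910200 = 12.95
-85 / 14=-6.07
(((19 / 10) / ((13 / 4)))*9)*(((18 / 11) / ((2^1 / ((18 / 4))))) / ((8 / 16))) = 38.74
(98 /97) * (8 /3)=784 /291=2.69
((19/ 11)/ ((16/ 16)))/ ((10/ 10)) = 19/ 11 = 1.73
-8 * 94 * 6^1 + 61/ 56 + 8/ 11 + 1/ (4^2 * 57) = -316723045/ 70224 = -4510.18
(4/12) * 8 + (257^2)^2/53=13087411627/159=82310764.95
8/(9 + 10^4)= 8/10009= 0.00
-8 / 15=-0.53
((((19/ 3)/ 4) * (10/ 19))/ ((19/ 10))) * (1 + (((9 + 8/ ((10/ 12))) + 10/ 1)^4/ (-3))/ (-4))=418169101/ 17100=24454.33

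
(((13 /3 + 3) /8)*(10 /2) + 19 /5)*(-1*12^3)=-72432 /5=-14486.40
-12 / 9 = -4 / 3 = -1.33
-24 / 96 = -1 / 4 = -0.25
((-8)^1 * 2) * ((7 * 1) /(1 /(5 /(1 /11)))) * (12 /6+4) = -36960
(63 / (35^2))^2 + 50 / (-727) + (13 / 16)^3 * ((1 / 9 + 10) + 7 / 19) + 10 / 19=370436137957 / 60915330000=6.08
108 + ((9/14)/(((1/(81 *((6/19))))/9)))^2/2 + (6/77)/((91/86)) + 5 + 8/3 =167959999175/15177162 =11066.63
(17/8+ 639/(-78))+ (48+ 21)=6545/104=62.93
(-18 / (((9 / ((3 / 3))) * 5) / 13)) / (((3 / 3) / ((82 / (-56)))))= 533 / 70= 7.61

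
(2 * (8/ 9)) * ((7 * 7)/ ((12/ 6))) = 392/ 9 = 43.56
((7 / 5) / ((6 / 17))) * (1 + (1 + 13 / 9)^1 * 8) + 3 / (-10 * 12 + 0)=88033 / 1080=81.51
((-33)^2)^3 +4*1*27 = 1291468077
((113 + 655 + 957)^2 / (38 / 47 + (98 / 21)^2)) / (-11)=-1258689375 / 105094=-11976.80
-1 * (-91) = 91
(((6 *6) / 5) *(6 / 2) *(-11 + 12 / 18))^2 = 49818.24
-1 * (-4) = 4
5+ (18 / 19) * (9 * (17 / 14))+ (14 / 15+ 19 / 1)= 70397 / 1995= 35.29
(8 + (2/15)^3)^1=8.00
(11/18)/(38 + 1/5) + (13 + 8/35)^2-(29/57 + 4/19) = 13946734093/80019450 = 174.29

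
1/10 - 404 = -4039/10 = -403.90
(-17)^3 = -4913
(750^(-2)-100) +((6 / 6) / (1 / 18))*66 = 612000001 / 562500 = 1088.00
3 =3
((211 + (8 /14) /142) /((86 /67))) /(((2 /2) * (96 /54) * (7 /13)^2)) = 10686885183 /33509728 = 318.92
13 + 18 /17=239 /17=14.06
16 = 16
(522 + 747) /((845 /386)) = 489834 /845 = 579.69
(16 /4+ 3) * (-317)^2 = 703423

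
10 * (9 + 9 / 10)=99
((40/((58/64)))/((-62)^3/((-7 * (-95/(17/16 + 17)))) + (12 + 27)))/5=-340480/248174141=-0.00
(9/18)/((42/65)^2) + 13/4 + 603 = 2143075/3528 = 607.45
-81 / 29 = -2.79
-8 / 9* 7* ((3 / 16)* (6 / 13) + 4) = -2975 / 117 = -25.43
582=582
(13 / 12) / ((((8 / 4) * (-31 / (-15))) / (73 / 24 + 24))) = 42185 / 5952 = 7.09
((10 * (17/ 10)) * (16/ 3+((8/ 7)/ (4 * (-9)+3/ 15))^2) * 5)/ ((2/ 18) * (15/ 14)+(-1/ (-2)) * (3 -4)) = -266952530/ 224287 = -1190.23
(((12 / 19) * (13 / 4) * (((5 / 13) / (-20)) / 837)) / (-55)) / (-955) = -1 / 1113740100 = -0.00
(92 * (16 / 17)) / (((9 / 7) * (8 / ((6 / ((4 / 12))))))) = 2576 / 17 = 151.53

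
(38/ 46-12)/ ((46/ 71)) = -18247/ 1058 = -17.25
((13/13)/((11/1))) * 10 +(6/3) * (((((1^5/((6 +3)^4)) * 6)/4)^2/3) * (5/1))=286978195/315675954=0.91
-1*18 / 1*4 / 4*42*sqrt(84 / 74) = -756*sqrt(1554) / 37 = -805.46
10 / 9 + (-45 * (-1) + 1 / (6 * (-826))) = 685577 / 14868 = 46.11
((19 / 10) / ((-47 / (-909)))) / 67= 17271 / 31490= 0.55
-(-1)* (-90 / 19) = -90 / 19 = -4.74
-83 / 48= -1.73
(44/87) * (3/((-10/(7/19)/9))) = -1386/2755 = -0.50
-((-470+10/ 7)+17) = 3161/ 7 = 451.57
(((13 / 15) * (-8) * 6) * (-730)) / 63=30368 / 63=482.03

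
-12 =-12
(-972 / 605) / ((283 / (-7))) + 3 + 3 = 1034094 / 171215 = 6.04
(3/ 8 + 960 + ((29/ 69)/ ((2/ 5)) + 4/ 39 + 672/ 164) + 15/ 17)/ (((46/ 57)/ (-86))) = -3949506281255/ 38346152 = -102996.16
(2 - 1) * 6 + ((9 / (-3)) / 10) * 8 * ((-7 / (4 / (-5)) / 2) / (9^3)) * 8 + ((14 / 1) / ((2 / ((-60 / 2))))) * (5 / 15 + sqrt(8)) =-420 * sqrt(2) - 15580 / 243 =-658.08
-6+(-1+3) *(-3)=-12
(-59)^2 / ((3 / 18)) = 20886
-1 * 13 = -13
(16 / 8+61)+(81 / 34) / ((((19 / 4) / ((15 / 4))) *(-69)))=935649 / 14858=62.97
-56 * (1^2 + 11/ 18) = -812/ 9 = -90.22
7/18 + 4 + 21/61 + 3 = 8491/1098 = 7.73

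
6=6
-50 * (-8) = 400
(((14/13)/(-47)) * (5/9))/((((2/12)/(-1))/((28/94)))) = 1960/86151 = 0.02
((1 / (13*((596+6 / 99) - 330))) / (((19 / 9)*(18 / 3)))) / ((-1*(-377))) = 99 / 1635169640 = 0.00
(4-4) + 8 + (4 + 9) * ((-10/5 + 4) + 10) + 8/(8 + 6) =1152/7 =164.57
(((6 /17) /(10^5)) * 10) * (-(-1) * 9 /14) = 27 /1190000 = 0.00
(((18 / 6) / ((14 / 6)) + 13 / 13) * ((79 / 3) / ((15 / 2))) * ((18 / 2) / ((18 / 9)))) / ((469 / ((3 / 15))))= 1264 / 82075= 0.02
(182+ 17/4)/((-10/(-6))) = 447/4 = 111.75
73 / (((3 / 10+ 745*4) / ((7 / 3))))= 5110 / 89409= 0.06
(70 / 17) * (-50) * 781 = -2733500 / 17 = -160794.12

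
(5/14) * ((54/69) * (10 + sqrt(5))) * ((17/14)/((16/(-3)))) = -0.78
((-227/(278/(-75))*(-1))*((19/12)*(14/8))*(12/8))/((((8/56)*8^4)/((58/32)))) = -459657975/583008256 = -0.79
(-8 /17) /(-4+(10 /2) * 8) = -2 /153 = -0.01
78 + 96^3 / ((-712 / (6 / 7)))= -614958 / 623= -987.09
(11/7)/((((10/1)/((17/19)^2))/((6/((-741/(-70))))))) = 6358/89167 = 0.07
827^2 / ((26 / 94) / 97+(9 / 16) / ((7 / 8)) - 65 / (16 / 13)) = -349219618832 / 26636781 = -13110.43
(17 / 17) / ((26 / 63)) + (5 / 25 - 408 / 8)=-6289 / 130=-48.38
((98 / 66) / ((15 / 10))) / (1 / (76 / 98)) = 76 / 99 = 0.77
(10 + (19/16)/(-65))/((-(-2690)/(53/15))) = 550193/41964000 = 0.01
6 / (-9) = -2 / 3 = -0.67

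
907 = 907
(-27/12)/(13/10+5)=-5/14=-0.36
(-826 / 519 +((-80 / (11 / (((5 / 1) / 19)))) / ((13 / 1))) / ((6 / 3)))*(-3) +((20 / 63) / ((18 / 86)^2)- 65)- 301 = -848530461112 / 2398619223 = -353.76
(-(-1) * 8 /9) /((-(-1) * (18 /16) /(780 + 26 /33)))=1649024 /2673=616.92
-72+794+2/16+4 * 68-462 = 532.12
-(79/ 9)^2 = -6241/ 81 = -77.05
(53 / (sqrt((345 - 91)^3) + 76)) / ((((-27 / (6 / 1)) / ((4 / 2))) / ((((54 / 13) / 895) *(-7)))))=-12084 / 3403505105 + 40386 *sqrt(254) / 3403505105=0.00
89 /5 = 17.80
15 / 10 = 3 / 2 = 1.50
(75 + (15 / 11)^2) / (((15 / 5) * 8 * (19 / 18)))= 6975 / 2299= 3.03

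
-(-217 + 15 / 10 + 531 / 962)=103390 / 481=214.95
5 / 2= 2.50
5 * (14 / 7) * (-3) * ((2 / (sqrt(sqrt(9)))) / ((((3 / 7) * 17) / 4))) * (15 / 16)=-175 * sqrt(3) / 17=-17.83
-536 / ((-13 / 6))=3216 / 13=247.38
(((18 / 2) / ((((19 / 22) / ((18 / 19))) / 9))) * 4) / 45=7.90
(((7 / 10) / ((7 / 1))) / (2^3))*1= 1 / 80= 0.01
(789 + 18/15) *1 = 3951/5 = 790.20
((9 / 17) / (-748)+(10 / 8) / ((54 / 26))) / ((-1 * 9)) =-51598 / 772497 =-0.07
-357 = -357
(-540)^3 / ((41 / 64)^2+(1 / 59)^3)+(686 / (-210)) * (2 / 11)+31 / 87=-14085319122197268527 / 36711178735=-383679293.54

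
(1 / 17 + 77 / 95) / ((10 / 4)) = 2808 / 8075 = 0.35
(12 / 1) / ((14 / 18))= 108 / 7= 15.43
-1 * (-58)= 58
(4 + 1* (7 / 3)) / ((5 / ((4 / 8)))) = 19 / 30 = 0.63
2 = 2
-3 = -3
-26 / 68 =-13 / 34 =-0.38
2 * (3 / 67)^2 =18 / 4489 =0.00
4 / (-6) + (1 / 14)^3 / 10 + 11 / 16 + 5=206659 / 41160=5.02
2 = 2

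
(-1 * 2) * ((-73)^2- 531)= -9596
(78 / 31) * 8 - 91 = -2197 / 31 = -70.87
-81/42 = -27/14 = -1.93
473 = 473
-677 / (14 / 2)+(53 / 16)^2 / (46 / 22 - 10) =-15294437 / 155904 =-98.10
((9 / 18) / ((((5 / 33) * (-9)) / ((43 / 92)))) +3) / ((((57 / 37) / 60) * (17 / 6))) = 288859 / 7429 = 38.88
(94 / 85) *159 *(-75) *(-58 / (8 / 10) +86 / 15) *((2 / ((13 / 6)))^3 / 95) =7289.82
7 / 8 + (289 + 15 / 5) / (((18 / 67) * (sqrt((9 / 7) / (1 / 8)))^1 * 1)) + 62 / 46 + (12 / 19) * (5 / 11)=96521 / 38456 + 4891 * sqrt(14) / 54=341.41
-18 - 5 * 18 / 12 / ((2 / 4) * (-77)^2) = -106737 / 5929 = -18.00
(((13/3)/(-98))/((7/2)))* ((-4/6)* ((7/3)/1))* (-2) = -52/1323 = -0.04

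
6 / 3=2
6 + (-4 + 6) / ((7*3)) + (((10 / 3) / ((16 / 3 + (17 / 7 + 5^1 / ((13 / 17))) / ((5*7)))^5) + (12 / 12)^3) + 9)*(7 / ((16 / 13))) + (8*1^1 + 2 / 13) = 67502850651336934915491721655 / 949039326146401615648653312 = 71.13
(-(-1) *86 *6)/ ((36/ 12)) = 172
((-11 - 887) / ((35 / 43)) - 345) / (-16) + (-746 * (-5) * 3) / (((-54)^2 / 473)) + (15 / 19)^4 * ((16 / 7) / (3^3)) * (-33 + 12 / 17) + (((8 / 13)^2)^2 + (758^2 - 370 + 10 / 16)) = 4960533757117325359829 / 8610552816662160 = 576099.34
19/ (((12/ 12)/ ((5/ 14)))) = 95/ 14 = 6.79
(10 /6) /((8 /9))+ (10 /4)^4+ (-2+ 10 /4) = 663 /16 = 41.44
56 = 56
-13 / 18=-0.72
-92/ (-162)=46/ 81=0.57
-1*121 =-121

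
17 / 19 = 0.89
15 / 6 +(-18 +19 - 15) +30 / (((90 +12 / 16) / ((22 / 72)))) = -2257 / 198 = -11.40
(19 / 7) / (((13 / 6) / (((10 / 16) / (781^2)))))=285 / 222025804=0.00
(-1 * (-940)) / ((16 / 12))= 705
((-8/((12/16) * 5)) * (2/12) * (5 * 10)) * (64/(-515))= 2048/927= 2.21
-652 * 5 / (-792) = 815 / 198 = 4.12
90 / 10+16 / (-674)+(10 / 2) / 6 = 19835 / 2022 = 9.81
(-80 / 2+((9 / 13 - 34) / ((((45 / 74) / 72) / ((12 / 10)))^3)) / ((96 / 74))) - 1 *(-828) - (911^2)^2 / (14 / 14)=-139921133579034641 / 203125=-688842503773.71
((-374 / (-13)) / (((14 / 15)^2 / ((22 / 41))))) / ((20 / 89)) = 8238285 / 104468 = 78.86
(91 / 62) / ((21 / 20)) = 130 / 93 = 1.40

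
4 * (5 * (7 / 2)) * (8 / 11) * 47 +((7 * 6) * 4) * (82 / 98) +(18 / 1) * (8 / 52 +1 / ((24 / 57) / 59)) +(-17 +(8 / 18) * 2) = 181700965 / 36036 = 5042.21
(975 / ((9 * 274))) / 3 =325 / 2466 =0.13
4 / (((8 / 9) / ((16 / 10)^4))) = 18432 / 625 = 29.49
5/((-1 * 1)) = -5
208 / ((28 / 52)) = 2704 / 7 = 386.29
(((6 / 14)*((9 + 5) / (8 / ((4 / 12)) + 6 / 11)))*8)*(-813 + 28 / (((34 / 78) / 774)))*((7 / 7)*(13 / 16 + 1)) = 88404151 / 510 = 173341.47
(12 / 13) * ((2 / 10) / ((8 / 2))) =3 / 65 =0.05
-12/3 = -4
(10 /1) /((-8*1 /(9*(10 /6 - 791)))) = 8880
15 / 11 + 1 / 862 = 12941 / 9482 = 1.36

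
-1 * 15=-15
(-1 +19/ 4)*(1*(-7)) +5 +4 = -69/ 4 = -17.25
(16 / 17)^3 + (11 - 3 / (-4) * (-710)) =-520.67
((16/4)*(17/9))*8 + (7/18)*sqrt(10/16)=7*sqrt(10)/72 + 544/9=60.75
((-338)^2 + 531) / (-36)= -114775 / 36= -3188.19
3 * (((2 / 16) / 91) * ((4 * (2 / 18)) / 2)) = 1 / 1092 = 0.00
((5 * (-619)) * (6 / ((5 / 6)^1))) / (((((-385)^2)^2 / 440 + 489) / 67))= -11944224 / 399470287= -0.03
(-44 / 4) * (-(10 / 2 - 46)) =-451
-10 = -10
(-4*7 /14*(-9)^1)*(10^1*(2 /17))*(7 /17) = 2520 /289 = 8.72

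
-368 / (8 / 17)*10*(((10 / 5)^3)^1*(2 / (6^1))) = -20853.33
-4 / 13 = -0.31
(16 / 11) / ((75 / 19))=304 / 825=0.37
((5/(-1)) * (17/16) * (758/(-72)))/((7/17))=547655/4032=135.83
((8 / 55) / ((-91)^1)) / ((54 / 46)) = -184 / 135135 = -0.00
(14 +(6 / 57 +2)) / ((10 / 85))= 2601 / 19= 136.89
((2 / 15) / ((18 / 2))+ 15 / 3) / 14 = 677 / 1890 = 0.36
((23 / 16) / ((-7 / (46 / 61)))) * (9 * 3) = -4.18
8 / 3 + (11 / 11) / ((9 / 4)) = 28 / 9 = 3.11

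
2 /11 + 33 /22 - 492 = -10787 /22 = -490.32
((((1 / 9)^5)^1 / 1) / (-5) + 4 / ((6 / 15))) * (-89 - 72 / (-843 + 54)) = -69037114967 / 77649435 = -889.09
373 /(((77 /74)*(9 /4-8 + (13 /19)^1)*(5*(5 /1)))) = -2.83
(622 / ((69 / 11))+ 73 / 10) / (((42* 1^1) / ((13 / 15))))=954941 / 434700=2.20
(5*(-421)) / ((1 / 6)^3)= -454680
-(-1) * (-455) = -455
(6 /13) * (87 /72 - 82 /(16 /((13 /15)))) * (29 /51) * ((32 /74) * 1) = -45008 /122655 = -0.37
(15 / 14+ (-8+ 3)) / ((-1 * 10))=11 / 28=0.39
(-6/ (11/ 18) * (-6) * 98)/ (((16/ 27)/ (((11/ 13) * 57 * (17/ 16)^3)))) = 563589.88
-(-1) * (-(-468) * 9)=4212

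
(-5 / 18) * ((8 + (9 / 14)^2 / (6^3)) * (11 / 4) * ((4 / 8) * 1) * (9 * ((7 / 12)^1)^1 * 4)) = -690085 / 10752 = -64.18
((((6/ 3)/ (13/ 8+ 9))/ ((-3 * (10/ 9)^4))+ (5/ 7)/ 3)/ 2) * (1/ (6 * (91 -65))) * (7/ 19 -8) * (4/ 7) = -3185621/ 1157349375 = -0.00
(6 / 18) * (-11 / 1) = -11 / 3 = -3.67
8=8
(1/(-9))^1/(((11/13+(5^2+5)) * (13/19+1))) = -247/115488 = -0.00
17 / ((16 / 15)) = 255 / 16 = 15.94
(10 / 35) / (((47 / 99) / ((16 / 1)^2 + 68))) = 64152 / 329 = 194.99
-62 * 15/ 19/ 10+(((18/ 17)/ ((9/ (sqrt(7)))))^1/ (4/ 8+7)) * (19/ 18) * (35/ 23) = -4.83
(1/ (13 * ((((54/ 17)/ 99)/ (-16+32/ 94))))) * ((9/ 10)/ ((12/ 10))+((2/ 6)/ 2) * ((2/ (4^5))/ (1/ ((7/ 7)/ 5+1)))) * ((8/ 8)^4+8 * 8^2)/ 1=-1412839791/ 97760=-14452.13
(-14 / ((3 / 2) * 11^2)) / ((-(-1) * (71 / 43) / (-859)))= 1034236 / 25773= 40.13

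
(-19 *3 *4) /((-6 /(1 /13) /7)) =266 /13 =20.46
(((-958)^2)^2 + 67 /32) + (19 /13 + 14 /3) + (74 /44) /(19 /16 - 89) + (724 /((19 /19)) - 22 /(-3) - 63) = 5415323139847939129 /6429280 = 842290760372.54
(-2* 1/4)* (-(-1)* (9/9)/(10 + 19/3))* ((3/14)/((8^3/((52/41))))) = -117/7200256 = -0.00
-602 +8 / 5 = -3002 / 5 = -600.40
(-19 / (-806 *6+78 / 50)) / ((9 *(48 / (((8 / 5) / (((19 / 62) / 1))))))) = 155 / 3263247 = 0.00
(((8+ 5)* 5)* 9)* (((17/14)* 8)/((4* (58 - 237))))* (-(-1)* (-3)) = 29835/1253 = 23.81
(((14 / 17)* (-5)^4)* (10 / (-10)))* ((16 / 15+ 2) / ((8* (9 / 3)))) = -20125 / 306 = -65.77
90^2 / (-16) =-2025 / 4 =-506.25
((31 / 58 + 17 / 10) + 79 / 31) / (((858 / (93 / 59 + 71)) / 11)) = 46029359 / 10342995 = 4.45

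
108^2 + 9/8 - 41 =92993/8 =11624.12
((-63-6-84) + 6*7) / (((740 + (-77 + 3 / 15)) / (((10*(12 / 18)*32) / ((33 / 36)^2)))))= -4262400 / 100309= -42.49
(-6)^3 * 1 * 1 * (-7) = 1512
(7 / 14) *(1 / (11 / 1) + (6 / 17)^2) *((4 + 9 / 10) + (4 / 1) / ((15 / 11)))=32195 / 38148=0.84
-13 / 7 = -1.86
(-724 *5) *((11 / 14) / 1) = -19910 / 7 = -2844.29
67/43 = 1.56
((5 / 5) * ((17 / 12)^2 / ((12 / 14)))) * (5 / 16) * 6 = 4.39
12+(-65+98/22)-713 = -8377/11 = -761.55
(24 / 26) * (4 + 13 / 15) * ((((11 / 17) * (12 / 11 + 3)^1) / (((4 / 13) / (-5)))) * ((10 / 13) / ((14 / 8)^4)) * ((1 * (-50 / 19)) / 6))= 70080000 / 10081799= 6.95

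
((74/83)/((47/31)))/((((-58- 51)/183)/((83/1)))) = -419802/5123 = -81.94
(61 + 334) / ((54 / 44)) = 8690 / 27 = 321.85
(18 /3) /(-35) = -0.17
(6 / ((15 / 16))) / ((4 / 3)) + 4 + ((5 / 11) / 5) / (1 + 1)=973 / 110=8.85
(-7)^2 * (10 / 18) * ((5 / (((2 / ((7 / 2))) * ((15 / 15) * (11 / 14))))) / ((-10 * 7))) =-1715 / 396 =-4.33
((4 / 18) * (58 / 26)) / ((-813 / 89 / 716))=-3695992 / 95121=-38.86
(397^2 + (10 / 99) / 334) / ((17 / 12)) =10422998408 / 93687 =111253.41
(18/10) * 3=27/5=5.40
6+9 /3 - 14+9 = 4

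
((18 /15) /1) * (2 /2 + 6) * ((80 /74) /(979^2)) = 0.00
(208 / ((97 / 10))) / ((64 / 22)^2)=7865 / 3104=2.53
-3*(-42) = 126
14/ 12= 7/ 6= 1.17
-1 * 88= -88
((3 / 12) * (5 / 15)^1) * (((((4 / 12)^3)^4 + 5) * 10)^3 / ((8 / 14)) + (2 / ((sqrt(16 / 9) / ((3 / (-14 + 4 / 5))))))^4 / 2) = 246124267676998960021734676625 / 13501658452275389218166784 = 18229.19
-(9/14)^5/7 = -59049/3764768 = -0.02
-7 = -7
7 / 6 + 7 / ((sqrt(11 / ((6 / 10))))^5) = 63*sqrt(165) / 166375 + 7 / 6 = 1.17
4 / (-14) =-2 / 7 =-0.29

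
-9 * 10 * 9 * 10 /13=-8100 /13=-623.08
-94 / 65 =-1.45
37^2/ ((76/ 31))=42439/ 76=558.41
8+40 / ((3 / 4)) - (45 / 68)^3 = 57582113 / 943296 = 61.04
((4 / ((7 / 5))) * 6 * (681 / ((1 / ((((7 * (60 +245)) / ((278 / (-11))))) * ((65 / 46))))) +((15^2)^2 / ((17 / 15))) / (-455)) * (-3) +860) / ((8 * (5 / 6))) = 627996.92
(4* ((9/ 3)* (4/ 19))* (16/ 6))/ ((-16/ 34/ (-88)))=1259.79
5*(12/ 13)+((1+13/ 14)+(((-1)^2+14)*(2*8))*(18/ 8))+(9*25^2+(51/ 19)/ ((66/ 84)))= 234883137/ 38038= 6174.96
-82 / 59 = -1.39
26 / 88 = 13 / 44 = 0.30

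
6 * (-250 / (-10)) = 150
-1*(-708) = 708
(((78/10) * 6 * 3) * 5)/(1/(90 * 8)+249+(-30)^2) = 38880/63637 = 0.61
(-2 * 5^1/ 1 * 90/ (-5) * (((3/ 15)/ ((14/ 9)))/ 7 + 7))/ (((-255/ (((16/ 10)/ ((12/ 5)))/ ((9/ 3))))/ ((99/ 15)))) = -151316/ 20825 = -7.27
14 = 14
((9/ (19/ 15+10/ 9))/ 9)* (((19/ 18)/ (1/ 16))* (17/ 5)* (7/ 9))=18088/ 963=18.78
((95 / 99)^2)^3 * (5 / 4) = 3675459453125 / 3765920597604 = 0.98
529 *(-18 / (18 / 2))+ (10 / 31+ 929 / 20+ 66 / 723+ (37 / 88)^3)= -25737980124833 / 25456386560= -1011.06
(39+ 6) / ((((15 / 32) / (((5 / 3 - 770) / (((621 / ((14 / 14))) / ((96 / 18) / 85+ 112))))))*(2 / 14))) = -2950872064 / 31671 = -93172.68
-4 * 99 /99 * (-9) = 36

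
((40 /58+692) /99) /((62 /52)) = 1872 /319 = 5.87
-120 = -120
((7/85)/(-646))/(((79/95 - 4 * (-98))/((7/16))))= -0.00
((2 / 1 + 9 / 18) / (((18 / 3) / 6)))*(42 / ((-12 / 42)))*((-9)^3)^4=-207585709313535 / 2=-103792854656767.50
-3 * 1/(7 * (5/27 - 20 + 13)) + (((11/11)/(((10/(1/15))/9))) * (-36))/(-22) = 57051/354200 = 0.16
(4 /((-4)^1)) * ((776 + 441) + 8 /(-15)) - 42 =-18877 /15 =-1258.47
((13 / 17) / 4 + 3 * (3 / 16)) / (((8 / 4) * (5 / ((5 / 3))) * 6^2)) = 205 / 58752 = 0.00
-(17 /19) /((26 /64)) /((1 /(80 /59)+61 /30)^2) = -1253376 /4369183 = -0.29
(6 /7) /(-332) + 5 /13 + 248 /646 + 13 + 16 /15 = 1085576873 /73188570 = 14.83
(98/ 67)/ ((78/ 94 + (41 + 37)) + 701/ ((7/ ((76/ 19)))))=32242/ 10567441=0.00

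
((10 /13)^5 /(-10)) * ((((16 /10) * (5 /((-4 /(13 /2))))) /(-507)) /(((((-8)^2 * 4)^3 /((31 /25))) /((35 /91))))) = -0.00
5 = 5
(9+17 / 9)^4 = 92236816 / 6561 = 14058.35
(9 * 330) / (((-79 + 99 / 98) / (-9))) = 342.74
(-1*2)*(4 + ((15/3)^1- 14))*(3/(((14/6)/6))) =540/7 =77.14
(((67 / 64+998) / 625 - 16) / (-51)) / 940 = 576061 / 1917600000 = 0.00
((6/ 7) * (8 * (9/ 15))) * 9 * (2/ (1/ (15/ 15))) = 2592/ 35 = 74.06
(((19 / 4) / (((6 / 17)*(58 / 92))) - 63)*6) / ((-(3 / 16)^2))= 1855360 / 261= 7108.66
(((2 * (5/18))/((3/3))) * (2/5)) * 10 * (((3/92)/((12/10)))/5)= 5/414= 0.01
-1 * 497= -497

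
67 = 67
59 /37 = 1.59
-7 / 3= -2.33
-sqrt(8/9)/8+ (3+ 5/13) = 44/13-sqrt(2)/12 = 3.27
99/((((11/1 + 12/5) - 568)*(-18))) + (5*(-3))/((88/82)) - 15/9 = -5722615/366036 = -15.63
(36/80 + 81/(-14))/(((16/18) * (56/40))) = -6723/1568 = -4.29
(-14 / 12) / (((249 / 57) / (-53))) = 7049 / 498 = 14.15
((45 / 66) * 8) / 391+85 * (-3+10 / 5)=-365525 / 4301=-84.99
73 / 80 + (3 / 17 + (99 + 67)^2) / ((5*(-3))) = -7491557 / 4080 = -1836.17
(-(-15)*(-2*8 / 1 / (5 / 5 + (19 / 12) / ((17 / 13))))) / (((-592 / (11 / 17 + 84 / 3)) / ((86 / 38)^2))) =162083340 / 6024007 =26.91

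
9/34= 0.26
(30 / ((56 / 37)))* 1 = 19.82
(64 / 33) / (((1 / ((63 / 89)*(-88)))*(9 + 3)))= -896 / 89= -10.07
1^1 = 1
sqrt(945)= 3 * sqrt(105)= 30.74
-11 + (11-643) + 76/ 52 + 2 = -8314/ 13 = -639.54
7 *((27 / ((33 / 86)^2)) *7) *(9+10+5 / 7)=21433608 / 121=177137.26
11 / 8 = 1.38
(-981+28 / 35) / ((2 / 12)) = -29406 / 5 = -5881.20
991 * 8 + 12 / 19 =150644 / 19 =7928.63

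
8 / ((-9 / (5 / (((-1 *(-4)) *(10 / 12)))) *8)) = -0.17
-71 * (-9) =639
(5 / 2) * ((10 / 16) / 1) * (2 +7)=225 / 16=14.06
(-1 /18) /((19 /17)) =-17 /342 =-0.05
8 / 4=2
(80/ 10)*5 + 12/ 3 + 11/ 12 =539/ 12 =44.92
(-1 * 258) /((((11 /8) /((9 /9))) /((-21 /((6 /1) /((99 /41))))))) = 65016 /41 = 1585.76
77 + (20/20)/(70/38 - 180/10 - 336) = 515188/6691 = 77.00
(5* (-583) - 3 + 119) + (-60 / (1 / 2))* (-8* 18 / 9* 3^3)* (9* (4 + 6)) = 4662801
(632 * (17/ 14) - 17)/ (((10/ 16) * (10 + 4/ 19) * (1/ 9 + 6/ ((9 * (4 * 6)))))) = 14372208/ 16975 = 846.67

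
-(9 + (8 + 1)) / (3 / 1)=-6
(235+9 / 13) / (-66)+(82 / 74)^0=-1103 / 429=-2.57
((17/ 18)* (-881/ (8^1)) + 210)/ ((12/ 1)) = 15263/ 1728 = 8.83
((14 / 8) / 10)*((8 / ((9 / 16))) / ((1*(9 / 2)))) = 224 / 405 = 0.55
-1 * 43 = -43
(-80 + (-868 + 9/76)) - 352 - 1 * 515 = -137931/76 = -1814.88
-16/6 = -8/3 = -2.67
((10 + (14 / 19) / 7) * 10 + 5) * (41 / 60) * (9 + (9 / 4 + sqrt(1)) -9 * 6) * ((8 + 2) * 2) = -13796705 / 228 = -60511.86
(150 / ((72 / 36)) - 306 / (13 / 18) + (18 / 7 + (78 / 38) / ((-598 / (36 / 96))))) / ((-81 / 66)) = 807502091 / 2863224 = 282.03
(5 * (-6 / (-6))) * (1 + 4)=25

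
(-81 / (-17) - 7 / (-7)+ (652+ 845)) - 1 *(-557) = 35016 / 17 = 2059.76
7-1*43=-36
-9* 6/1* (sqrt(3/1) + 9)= -486 -54* sqrt(3)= -579.53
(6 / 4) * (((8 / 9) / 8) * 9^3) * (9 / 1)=2187 / 2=1093.50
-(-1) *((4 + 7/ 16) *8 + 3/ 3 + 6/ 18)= 221/ 6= 36.83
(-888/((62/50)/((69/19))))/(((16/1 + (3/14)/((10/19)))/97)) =-20801844000/1352933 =-15375.37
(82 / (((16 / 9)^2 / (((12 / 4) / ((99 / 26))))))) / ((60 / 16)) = 4797 / 880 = 5.45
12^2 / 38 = 3.79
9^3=729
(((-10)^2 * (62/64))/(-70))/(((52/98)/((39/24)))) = -1085/256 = -4.24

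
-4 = -4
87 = 87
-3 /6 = -0.50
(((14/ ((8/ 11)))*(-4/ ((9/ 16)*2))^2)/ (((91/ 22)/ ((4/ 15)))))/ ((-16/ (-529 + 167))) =5606656/ 15795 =354.96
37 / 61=0.61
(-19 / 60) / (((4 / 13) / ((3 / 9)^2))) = -247 / 2160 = -0.11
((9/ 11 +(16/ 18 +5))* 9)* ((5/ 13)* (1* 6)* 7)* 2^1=278880/ 143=1950.21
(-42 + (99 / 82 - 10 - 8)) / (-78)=1607 / 2132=0.75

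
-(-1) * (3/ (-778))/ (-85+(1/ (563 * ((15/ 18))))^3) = 66920080125/ 1475141632720702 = 0.00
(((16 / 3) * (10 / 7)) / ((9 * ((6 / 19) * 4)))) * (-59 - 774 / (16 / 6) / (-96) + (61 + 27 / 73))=4787525 / 1324512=3.61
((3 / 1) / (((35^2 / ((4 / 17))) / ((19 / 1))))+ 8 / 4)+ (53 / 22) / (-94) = 85499979 / 43066100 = 1.99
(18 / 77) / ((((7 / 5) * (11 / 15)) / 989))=1335150 / 5929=225.19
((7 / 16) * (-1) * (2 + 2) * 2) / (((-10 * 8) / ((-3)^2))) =63 / 160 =0.39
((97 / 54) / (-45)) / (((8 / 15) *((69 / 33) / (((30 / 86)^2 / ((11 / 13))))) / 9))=-31525 / 680432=-0.05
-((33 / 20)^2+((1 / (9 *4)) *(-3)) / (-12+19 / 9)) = -97221 / 35600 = -2.73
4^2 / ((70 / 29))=232 / 35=6.63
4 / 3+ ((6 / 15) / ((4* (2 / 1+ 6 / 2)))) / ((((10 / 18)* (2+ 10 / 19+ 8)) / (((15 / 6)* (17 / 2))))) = 168721 / 120000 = 1.41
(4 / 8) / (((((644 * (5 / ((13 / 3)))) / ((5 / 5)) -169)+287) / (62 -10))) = 169 / 5597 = 0.03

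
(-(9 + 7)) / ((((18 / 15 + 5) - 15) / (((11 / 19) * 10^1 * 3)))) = 600 / 19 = 31.58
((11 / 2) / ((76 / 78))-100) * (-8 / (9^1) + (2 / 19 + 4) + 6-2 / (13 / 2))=-35503621 / 42237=-840.58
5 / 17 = 0.29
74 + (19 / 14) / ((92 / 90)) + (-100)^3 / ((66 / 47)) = -15132399137 / 21252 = -712045.88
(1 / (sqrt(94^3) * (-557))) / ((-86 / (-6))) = -3 * sqrt(94) / 211631036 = -0.00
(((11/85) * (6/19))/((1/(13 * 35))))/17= 6006/5491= 1.09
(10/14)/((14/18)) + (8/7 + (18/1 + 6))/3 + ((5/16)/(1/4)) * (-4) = 632/147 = 4.30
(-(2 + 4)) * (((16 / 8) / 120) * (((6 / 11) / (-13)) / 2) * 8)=12 / 715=0.02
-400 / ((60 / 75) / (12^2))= -72000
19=19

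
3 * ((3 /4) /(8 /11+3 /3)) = 99 /76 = 1.30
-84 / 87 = -28 / 29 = -0.97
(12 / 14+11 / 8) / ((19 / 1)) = 125 / 1064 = 0.12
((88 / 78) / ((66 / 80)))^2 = 25600 / 13689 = 1.87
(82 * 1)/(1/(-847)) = -69454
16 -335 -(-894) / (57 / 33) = 198.58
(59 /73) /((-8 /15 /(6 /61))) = -2655 /17812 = -0.15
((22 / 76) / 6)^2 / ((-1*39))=-121 / 2027376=-0.00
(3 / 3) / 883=1 / 883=0.00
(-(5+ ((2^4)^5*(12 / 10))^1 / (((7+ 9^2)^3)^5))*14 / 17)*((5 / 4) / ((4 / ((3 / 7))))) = -5256194611791822795571209 / 9531232896049172002635776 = -0.55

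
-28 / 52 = -7 / 13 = -0.54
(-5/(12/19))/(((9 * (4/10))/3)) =-475/72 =-6.60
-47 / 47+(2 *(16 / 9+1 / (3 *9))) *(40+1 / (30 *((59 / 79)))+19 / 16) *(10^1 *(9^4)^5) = 4293982824178105244125627 / 236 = 18194842475330954424261.13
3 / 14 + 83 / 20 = 611 / 140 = 4.36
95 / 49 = 1.94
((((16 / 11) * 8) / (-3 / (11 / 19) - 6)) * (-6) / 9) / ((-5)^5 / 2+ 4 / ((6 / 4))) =-512 / 1151157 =-0.00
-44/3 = -14.67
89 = 89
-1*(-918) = 918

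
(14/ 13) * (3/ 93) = 0.03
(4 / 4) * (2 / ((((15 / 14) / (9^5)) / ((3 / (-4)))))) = -413343 / 5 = -82668.60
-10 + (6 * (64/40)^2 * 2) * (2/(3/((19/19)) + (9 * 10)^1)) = -9.34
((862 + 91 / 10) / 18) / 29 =1.67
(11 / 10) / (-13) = -11 / 130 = -0.08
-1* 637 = -637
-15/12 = -5/4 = -1.25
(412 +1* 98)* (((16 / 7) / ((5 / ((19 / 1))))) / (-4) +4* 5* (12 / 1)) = 849048 / 7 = 121292.57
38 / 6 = 19 / 3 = 6.33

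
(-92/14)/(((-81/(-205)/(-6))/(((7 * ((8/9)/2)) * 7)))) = 528080/243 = 2173.17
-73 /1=-73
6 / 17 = 0.35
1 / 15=0.07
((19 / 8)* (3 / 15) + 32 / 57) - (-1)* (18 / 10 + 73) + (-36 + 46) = 195707 / 2280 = 85.84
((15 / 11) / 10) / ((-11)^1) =-3 / 242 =-0.01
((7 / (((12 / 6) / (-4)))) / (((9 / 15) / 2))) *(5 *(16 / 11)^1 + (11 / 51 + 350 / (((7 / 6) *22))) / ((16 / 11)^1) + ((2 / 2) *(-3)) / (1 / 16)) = 1456.19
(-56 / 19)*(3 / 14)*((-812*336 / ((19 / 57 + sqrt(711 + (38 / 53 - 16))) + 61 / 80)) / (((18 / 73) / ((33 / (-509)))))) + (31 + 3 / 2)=4264462053570685 / 41009272861306 - 75715463577600*sqrt(217141) / 20504636430653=-1616.71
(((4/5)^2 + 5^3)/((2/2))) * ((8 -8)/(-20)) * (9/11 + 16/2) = 0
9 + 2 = 11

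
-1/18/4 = -1/72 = -0.01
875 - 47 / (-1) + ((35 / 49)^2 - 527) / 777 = 921.32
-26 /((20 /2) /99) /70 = -1287 /350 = -3.68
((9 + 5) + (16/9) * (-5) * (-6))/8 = 101/12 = 8.42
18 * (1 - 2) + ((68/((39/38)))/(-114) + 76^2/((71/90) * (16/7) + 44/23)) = 1535.69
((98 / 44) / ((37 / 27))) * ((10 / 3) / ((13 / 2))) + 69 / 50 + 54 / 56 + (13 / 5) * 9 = 98436111 / 3703700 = 26.58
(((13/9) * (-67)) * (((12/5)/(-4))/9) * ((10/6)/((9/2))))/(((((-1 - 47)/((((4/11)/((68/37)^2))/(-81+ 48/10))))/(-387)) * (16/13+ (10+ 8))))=-666551041/470914171200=-0.00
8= 8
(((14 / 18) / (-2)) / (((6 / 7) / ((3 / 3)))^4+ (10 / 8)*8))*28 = -117649 / 113877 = -1.03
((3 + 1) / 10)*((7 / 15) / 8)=7 / 300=0.02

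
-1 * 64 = -64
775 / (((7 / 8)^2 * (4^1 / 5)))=62000 / 49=1265.31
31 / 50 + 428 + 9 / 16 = 171673 / 400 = 429.18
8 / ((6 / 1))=4 / 3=1.33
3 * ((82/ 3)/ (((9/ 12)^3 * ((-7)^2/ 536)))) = 2812928/ 1323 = 2126.17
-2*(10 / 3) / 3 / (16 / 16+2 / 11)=-220 / 117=-1.88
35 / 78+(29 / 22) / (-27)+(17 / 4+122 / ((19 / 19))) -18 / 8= 480308 / 3861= 124.40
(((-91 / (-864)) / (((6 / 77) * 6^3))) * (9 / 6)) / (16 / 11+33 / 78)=1002001 / 200434176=0.00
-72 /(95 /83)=-5976 /95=-62.91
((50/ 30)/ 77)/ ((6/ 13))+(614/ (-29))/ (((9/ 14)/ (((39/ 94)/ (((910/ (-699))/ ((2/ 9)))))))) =22474523/ 9445590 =2.38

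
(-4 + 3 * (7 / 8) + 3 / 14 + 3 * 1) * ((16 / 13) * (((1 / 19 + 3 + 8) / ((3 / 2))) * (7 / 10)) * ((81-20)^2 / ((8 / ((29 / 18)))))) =77802389 / 8892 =8749.71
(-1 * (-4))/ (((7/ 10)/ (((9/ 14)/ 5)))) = 36/ 49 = 0.73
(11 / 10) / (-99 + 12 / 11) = -121 / 10770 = -0.01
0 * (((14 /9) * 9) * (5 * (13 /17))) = 0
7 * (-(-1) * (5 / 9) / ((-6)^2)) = 35 / 324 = 0.11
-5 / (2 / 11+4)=-55 / 46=-1.20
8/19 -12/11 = -140/209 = -0.67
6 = 6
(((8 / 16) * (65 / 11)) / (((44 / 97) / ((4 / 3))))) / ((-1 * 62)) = -6305 / 45012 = -0.14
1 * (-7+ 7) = 0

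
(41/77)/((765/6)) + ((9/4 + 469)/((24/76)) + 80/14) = 235307431/157080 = 1498.01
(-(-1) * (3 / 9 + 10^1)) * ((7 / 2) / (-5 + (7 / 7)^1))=-217 / 24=-9.04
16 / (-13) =-16 / 13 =-1.23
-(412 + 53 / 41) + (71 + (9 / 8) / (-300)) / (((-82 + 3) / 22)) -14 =-579215847 / 1295600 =-447.06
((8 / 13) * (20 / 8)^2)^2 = 2500 / 169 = 14.79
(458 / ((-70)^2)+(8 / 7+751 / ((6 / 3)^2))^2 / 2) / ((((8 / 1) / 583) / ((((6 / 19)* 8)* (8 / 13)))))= 1223148614061 / 605150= 2021232.11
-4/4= -1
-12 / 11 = -1.09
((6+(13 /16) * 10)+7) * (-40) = -845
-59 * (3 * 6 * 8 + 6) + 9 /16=-141591 /16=-8849.44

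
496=496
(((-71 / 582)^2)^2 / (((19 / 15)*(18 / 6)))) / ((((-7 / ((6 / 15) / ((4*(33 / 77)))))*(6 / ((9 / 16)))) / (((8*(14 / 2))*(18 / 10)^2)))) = -177881767 / 5382580284800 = -0.00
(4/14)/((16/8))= 1/7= 0.14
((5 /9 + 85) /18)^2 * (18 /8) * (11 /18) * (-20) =-8152375 /13122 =-621.28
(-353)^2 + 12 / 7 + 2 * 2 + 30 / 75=4361529 / 35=124615.11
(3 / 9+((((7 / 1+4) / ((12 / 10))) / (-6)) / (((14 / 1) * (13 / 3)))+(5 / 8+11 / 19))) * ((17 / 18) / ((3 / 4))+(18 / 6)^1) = 3607895 / 560196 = 6.44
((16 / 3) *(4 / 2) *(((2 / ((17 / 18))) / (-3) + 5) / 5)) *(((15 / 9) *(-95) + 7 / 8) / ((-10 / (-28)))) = -15448552 / 3825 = -4038.84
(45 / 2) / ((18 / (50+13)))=78.75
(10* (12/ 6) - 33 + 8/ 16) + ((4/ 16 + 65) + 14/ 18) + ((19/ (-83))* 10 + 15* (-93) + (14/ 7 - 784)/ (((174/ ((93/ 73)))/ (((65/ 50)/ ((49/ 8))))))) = -1344.98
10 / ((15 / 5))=10 / 3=3.33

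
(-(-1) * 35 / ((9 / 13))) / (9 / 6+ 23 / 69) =910 / 33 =27.58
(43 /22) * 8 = 172 /11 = 15.64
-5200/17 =-305.88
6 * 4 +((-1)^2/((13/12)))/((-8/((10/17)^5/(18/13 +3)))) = 647404792/26977283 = 24.00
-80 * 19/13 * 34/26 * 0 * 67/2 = 0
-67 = -67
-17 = -17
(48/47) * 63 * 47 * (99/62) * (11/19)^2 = 18112248/11191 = 1618.47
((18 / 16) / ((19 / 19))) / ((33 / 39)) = 117 / 88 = 1.33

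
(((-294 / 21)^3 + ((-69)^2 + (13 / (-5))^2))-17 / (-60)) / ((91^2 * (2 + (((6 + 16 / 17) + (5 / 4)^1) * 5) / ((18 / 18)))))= 10322621 / 1814160075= 0.01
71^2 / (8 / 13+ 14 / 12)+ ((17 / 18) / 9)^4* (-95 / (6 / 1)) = 1624883819065963 / 574415445024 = 2828.76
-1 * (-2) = 2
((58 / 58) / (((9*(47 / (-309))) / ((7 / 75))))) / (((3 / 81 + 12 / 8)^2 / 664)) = -1868832 / 97525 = -19.16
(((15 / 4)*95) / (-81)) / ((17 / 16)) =-4.14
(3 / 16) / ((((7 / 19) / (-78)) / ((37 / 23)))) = -82251 / 1288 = -63.86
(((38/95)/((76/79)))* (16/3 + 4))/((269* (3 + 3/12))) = 4424/996645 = 0.00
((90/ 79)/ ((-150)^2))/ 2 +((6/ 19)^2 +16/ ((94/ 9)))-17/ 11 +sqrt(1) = 8007705637/ 7372161500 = 1.09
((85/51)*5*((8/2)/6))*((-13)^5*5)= -92823250/9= -10313694.44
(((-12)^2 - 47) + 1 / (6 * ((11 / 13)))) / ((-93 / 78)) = -83395 / 1023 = -81.52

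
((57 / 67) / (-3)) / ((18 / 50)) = -475 / 603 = -0.79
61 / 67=0.91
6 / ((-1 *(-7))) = 6 / 7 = 0.86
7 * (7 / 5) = 49 / 5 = 9.80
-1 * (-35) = 35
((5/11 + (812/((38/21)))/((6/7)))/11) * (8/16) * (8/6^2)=12168/2299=5.29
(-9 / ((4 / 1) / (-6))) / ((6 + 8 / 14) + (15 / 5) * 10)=189 / 512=0.37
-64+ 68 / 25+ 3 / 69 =-61.24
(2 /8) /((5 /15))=3 /4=0.75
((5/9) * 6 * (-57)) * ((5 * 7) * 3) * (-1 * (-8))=-159600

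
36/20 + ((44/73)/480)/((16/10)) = 126199/70080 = 1.80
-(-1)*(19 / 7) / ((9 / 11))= 209 / 63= 3.32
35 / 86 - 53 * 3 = -13639 / 86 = -158.59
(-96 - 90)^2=34596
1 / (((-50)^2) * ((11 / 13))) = 13 / 27500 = 0.00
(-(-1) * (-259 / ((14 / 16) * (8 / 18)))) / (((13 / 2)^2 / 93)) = -247752 / 169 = -1465.99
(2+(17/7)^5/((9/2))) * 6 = 6284480/50421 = 124.64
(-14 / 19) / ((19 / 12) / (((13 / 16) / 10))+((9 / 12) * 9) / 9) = -312 / 8569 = -0.04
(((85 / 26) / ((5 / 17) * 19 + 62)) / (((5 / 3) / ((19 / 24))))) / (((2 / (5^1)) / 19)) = 1.09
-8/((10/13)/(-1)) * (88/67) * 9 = 41184/335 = 122.94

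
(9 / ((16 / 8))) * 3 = 13.50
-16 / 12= -4 / 3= -1.33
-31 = -31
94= 94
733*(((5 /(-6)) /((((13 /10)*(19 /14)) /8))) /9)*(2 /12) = -1026200 /20007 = -51.29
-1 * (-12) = 12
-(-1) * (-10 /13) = -0.77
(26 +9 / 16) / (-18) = -425 / 288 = -1.48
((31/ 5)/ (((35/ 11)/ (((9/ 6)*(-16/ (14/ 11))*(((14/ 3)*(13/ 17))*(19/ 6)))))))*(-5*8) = 29647904/ 1785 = 16609.47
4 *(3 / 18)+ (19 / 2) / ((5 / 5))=61 / 6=10.17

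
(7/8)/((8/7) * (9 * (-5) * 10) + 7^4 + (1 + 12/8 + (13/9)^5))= 2893401/6267940412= 0.00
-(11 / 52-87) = 4513 / 52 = 86.79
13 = 13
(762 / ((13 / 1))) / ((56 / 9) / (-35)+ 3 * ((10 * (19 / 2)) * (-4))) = -135 / 2626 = -0.05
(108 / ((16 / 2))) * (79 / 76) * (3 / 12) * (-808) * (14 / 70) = -215433 / 380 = -566.93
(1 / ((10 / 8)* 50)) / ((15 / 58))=116 / 1875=0.06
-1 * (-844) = 844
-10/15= -2/3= -0.67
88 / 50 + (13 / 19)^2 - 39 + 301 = 2384659 / 9025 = 264.23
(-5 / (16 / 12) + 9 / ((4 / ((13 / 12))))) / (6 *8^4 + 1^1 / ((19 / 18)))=-133 / 2490464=-0.00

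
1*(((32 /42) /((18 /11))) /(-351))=-88 /66339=-0.00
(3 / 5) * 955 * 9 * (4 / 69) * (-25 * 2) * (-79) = 27160200 / 23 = 1180878.26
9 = 9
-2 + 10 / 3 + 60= 184 / 3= 61.33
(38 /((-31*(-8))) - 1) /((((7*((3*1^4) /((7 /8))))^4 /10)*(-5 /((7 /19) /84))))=35 /1563328512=0.00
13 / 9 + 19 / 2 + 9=359 / 18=19.94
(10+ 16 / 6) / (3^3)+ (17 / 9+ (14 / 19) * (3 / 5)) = 21547 / 7695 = 2.80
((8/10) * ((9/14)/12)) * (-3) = -9/70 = -0.13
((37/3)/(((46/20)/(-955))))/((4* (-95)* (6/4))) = 35335/3933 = 8.98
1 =1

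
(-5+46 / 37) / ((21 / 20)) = -2780 / 777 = -3.58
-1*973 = -973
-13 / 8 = -1.62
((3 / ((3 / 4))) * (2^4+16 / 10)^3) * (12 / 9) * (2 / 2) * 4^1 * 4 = 174456832 / 375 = 465218.22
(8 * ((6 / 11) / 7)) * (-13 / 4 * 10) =-1560 / 77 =-20.26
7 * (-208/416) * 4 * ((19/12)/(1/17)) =-2261/6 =-376.83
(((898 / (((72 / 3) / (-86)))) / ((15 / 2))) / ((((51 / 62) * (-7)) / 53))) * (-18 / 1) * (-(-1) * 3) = -126885604 / 595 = -213253.12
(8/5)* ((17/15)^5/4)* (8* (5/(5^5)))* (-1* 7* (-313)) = 49774506992/2373046875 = 20.97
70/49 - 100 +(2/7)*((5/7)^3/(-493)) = -116678560/1183693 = -98.57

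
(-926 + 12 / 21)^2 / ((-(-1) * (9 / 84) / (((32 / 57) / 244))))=1342863488 / 73017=18391.11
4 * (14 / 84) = 2 / 3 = 0.67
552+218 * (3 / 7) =4518 / 7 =645.43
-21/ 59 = -0.36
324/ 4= 81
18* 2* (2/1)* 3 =216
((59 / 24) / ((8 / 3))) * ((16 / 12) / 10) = 59 / 480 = 0.12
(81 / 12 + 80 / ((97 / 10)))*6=17457 / 194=89.98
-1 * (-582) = 582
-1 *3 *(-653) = 1959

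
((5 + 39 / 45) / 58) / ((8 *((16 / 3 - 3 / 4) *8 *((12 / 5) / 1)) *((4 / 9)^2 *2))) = 27 / 74240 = 0.00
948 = 948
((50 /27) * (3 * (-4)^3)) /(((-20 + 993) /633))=-675200 /2919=-231.31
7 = 7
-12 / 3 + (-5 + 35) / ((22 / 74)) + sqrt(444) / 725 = 2 * sqrt(111) / 725 + 1066 / 11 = 96.94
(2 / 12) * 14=7 / 3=2.33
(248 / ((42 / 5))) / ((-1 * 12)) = -155 / 63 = -2.46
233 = 233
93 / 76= 1.22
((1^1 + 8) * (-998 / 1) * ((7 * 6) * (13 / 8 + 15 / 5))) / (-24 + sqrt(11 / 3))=3489507 * sqrt(33) / 3434 + 125622252 / 1717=79001.22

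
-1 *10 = -10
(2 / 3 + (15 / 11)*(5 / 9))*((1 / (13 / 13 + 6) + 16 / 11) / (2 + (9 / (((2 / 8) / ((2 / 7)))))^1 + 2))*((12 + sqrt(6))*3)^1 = 6.90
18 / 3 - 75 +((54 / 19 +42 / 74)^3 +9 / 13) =-129477965127 / 4516576051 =-28.67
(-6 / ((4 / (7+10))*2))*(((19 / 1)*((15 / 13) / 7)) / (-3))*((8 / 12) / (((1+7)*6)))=1615 / 8736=0.18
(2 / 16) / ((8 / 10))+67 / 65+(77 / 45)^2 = 3466409 / 842400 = 4.11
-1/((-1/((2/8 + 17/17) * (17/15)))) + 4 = 65/12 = 5.42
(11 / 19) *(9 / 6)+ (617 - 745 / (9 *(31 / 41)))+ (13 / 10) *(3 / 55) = 741218882 / 1457775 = 508.46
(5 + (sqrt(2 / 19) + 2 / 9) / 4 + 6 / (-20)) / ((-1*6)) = -107 / 135 - sqrt(38) / 456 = -0.81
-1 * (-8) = 8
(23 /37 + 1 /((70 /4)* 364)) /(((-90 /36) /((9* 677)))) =-892910871 /589225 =-1515.40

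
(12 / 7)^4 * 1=20736 / 2401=8.64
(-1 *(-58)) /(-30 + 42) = 29 /6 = 4.83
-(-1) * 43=43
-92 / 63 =-1.46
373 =373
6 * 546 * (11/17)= 36036/17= 2119.76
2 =2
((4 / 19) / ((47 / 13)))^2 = 2704 / 797449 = 0.00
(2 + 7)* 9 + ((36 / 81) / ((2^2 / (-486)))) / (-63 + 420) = 9621 / 119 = 80.85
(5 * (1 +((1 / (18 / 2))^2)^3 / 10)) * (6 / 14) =5314411 / 2480058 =2.14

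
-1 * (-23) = 23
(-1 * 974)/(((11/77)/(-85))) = 579530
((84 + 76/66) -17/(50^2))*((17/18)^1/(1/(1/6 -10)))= -7045512317/8910000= -790.74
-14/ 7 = -2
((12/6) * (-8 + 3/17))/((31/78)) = -20748/527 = -39.37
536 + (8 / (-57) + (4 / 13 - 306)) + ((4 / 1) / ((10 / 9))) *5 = 183892 / 741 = 248.17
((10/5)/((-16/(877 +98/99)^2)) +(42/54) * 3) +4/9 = -7555042441/78408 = -96355.51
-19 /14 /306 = -19 /4284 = -0.00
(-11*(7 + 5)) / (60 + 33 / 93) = -4092 / 1871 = -2.19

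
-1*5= -5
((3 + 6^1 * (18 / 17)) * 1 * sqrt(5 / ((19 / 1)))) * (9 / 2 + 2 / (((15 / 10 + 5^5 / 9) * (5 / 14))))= 21.67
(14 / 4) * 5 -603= -1171 / 2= -585.50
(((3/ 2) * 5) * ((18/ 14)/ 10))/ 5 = 27/ 140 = 0.19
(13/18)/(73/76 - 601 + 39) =-494/383751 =-0.00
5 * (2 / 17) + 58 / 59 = 1576 / 1003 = 1.57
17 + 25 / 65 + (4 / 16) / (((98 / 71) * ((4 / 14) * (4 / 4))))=26235 / 1456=18.02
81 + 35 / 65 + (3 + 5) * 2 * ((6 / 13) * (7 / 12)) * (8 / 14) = 84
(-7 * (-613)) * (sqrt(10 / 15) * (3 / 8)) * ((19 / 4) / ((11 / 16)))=81529 * sqrt(6) / 22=9077.47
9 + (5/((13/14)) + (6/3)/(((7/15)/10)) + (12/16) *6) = 11237/182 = 61.74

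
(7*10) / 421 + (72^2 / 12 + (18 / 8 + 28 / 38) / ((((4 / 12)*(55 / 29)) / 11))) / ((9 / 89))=2297041907 / 479940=4786.10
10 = 10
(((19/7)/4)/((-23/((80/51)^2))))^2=924160000/175360775121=0.01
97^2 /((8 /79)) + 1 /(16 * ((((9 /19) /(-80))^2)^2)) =2673850943471 /52488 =50942138.08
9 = 9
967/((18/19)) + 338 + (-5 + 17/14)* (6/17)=2907521/2142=1357.39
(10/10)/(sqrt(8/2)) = 1/2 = 0.50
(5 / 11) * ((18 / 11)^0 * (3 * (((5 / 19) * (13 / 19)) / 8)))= 975 / 31768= 0.03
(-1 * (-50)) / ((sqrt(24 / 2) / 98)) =2450 * sqrt(3) / 3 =1414.51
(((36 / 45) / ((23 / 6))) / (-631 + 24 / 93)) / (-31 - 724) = 744 / 1697689225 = 0.00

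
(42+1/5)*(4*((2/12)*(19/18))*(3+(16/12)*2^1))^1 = 68153/405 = 168.28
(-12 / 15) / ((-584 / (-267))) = -267 / 730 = -0.37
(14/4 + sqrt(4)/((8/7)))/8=21/32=0.66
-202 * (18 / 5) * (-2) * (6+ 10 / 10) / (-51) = -16968 / 85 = -199.62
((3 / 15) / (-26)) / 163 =-0.00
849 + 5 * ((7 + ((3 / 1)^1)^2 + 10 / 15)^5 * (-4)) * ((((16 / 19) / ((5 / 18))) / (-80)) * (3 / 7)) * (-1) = -498983747 / 1197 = -416861.94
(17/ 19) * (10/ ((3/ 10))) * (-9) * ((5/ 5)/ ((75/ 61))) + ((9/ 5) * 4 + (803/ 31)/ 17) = -10493227/ 50065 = -209.59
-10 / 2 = -5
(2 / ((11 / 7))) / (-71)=-14 / 781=-0.02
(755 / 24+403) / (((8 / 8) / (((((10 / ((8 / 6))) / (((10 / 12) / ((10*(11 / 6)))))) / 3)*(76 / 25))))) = 2179243 / 30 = 72641.43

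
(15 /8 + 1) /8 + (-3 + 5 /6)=-1.81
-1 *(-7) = 7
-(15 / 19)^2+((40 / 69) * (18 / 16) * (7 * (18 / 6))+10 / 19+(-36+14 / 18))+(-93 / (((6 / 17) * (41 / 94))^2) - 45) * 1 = -501328832035 / 125616087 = -3990.96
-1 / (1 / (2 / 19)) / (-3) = 2 / 57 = 0.04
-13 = -13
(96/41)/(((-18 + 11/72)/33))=-228096/52685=-4.33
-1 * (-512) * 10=5120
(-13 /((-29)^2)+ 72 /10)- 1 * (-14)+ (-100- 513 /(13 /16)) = -710.20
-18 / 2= -9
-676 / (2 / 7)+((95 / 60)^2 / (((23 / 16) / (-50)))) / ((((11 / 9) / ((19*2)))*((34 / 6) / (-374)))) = 4060982 / 23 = 176564.43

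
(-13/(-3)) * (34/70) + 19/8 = 4.48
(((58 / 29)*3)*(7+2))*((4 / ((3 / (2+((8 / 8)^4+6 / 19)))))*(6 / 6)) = 4536 / 19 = 238.74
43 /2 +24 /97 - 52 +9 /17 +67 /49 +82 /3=-495707 /484806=-1.02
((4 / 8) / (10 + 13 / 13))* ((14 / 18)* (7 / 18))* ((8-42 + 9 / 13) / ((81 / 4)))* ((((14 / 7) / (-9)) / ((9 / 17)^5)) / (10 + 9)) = 60250211938 / 9473593217517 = 0.01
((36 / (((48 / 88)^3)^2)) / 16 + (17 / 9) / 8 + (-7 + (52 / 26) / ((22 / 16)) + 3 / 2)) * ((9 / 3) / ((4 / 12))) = 734.62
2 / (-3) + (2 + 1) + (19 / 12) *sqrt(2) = 4.57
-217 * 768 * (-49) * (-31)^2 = 7847664384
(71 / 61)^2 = 5041 / 3721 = 1.35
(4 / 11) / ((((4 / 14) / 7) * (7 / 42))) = 588 / 11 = 53.45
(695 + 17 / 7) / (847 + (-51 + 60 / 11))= 26851 / 30856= 0.87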